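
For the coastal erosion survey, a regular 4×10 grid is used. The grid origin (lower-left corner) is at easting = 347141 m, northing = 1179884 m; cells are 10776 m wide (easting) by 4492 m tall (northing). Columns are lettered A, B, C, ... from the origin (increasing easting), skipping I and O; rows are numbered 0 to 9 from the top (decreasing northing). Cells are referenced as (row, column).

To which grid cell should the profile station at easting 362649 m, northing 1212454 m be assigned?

(2, B)

Column index: ⌊(362649 − 347141) / 10776⌋ = ⌊1.439⌋ = 1 → column B
Row offset from origin: ⌊(1212454 − 1179884) / 4492⌋ = ⌊7.251⌋ = 7 → row 2 (counted from top)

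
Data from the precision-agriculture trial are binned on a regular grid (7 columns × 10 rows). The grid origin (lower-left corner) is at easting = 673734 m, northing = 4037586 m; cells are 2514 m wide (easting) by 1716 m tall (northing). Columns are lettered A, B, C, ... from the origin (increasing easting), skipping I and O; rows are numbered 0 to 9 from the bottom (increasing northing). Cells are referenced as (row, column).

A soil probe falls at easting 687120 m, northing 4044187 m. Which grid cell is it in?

Column index: ⌊(687120 − 673734) / 2514⌋ = ⌊5.325⌋ = 5 → column F
Row offset from origin: ⌊(4044187 − 4037586) / 1716⌋ = ⌊3.847⌋ = 3 → row 3

(3, F)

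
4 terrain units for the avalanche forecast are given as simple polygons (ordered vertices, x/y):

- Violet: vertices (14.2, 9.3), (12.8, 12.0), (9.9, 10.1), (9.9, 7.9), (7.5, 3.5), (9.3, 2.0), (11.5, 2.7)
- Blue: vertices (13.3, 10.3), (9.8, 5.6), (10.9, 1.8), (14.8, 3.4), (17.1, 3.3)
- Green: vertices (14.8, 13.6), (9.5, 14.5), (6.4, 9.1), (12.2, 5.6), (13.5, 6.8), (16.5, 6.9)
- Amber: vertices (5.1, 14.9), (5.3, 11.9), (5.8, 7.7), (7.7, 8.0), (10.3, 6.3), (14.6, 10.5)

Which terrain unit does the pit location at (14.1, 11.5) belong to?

Green

Cast a ray rightward from (14.1, 11.5). For each polygon, the edges (by vertex number in listed order) whose endpoints lie on opposite sides of y = 11.5, where each meets that height, and whether that is right or left of the point:
Violet: 1–2 at x≈13.06 (left), 2–3 at x≈12.04 (left) → 0 crossings.
Blue: no edge straddles that height → 0 crossings.
Green: 2–3 at x≈7.78 (left), 6–1 at x≈15.33 (right) → 1 crossing.
Amber: 2–3 at x≈5.35 (left), 6–1 at x≈12.44 (left) → 0 crossings.
Only Green has an odd count, so the point is inside Green.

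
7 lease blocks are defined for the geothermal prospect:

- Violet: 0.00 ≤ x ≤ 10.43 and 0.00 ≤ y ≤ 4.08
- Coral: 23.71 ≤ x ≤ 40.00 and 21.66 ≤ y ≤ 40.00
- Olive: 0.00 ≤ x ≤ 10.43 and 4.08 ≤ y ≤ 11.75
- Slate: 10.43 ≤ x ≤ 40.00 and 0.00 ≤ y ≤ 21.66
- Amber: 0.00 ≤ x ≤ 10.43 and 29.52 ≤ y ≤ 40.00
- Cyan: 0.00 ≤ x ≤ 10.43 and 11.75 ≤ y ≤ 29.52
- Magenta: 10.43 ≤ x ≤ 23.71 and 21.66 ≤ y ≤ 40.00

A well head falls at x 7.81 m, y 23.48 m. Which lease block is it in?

The point has x = 7.81 and y = 23.48.
Only Cyan satisfies 0.00 ≤ x ≤ 10.43 and 11.75 ≤ y ≤ 29.52.

Cyan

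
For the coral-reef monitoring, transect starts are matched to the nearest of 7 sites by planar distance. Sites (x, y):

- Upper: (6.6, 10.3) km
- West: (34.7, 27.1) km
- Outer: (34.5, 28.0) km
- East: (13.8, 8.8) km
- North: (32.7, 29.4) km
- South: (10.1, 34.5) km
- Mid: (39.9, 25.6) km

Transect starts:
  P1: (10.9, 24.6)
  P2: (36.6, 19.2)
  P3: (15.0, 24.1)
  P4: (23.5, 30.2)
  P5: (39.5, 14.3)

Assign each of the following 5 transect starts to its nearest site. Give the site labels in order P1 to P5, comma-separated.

South, Mid, South, North, Mid

P1 → South (d²=98.65)
P2 → Mid (d²=51.85)
P3 → South (d²=132.17)
P4 → North (d²=85.28)
P5 → Mid (d²=127.85)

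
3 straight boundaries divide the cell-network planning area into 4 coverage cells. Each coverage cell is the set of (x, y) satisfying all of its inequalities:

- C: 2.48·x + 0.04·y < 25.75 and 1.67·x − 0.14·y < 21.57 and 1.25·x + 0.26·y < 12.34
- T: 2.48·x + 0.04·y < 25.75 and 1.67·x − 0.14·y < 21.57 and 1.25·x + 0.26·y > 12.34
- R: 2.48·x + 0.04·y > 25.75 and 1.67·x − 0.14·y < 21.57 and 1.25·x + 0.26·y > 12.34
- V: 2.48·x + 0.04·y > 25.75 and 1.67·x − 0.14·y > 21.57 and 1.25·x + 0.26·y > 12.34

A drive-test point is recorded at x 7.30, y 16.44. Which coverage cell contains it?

T

2.48·7.30 + 0.04·16.44 = 18.762, which is < 25.75
1.67·7.30 − 0.14·16.44 = 9.889, which is < 21.57
1.25·7.30 + 0.26·16.44 = 13.399, which is > 12.34
This sign pattern matches T.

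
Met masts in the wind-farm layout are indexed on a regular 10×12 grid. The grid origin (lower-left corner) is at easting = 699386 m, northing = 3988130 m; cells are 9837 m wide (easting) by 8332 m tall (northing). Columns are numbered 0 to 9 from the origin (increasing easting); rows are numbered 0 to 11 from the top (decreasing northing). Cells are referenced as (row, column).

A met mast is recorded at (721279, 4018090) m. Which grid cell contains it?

Column index: ⌊(721279 − 699386) / 9837⌋ = ⌊2.226⌋ = 2
Row offset from origin: ⌊(4018090 − 3988130) / 8332⌋ = ⌊3.596⌋ = 3 → row 8 (counted from top)

(8, 2)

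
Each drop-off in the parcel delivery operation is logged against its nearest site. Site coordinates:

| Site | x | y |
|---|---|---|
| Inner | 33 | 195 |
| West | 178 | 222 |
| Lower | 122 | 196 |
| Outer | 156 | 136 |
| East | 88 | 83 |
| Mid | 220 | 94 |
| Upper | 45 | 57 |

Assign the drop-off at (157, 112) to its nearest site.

Outer

Squared distances to each site:
Inner: 22265.000; West: 12541.000; Lower: 8281.000; Outer: 577.000; East: 5602.000; Mid: 4293.000; Upper: 15569.000.
Minimum at Outer.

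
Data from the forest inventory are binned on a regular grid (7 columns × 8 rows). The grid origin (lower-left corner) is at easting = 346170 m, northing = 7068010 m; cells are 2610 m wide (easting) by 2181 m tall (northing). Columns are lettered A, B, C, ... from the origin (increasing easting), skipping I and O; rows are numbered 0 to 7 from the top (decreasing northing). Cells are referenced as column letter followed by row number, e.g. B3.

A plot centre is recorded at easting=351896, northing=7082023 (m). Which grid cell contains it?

Column index: ⌊(351896 − 346170) / 2610⌋ = ⌊2.194⌋ = 2 → column C
Row offset from origin: ⌊(7082023 − 7068010) / 2181⌋ = ⌊6.425⌋ = 6 → row 1 (counted from top)

C1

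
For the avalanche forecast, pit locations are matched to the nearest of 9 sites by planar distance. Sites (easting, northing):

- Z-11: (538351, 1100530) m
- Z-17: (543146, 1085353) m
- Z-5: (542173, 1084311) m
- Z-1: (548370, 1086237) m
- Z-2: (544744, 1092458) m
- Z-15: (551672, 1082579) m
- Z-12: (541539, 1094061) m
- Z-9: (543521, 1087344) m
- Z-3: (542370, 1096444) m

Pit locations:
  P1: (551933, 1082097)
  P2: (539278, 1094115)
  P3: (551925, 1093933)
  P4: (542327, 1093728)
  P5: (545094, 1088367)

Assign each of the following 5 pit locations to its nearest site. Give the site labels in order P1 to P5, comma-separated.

Z-15, Z-12, Z-2, Z-12, Z-9

P1 → Z-15 (d²=300445.00)
P2 → Z-12 (d²=5115037.00)
P3 → Z-2 (d²=53742386.00)
P4 → Z-12 (d²=731833.00)
P5 → Z-9 (d²=3520858.00)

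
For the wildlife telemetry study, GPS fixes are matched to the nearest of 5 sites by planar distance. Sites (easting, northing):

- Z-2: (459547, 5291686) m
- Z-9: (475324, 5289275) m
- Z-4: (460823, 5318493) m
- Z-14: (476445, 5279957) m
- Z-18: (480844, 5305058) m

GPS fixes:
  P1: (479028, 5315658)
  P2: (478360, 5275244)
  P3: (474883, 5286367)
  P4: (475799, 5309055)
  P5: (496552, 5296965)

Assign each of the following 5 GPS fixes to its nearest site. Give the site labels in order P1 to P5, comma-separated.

Z-18, Z-14, Z-9, Z-18, Z-18

P1 → Z-18 (d²=115657856.00)
P2 → Z-14 (d²=25879594.00)
P3 → Z-9 (d²=8650945.00)
P4 → Z-18 (d²=41428034.00)
P5 → Z-18 (d²=312237913.00)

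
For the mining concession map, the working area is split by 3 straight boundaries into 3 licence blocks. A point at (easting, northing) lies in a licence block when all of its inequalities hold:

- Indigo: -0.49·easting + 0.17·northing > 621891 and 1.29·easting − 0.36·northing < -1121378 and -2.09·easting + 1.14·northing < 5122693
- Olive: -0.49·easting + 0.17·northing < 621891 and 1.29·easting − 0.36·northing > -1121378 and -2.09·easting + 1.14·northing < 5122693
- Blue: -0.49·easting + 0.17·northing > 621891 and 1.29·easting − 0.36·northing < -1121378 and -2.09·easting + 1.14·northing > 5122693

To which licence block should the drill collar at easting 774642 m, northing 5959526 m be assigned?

-0.49·774642 + 0.17·5959526 = 633544.840, which is > 621891
1.29·774642 − 0.36·5959526 = -1146141.180, which is < -1121378
-2.09·774642 + 1.14·5959526 = 5174857.860, which is > 5122693
This sign pattern matches Blue.

Blue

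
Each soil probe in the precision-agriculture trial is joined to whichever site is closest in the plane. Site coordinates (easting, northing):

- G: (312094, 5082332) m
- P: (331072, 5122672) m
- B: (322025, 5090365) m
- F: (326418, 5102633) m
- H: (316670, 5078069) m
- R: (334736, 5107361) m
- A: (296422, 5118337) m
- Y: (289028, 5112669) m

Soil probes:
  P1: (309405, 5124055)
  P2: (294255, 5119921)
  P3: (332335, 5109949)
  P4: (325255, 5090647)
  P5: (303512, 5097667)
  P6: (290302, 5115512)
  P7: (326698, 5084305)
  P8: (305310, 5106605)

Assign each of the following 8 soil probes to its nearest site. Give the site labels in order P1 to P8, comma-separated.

A, A, R, B, G, Y, B, A

P1 → A (d²=201253813.00)
P2 → A (d²=7204945.00)
P3 → R (d²=12462545.00)
P4 → B (d²=10512424.00)
P5 → G (d²=308812949.00)
P6 → Y (d²=9705725.00)
P7 → B (d²=58560529.00)
P8 → A (d²=216636368.00)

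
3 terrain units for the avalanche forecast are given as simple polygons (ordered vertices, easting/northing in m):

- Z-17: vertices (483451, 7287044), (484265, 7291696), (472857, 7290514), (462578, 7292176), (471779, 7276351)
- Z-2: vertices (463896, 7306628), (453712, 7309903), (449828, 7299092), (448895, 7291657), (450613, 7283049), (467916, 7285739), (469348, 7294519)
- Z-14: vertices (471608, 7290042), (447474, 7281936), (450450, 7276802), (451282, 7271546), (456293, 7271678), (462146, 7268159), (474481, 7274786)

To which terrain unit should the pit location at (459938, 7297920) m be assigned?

Z-2

Cast a ray rightward from (459938, 7297920). For each polygon, the edges (by vertex number in listed order) whose endpoints lie on opposite sides of northing = 7297920, where each meets that height, and whether that is right or left of the point:
Z-17: no edge straddles that height → 0 crossings.
Z-2: 3–4 at easting≈449680.9 (left), 7–1 at easting≈467816.7 (right) → 1 crossing.
Z-14: no edge straddles that height → 0 crossings.
Only Z-2 has an odd count, so the point is inside Z-2.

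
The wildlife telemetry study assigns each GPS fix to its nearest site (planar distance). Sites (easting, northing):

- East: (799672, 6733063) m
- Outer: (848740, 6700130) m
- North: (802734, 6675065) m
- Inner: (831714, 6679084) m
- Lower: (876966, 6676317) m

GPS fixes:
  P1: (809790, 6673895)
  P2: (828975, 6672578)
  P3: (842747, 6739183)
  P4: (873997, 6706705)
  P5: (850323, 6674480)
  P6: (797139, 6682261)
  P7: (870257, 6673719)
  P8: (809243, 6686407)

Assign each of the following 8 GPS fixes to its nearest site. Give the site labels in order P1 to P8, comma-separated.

North, Inner, Outer, Outer, Inner, North, Lower, North

P1 → North (d²=51156036.00)
P2 → Inner (d²=49830157.00)
P3 → Outer (d²=1561052858.00)
P4 → Outer (d²=681146674.00)
P5 → Inner (d²=367491697.00)
P6 → North (d²=83086441.00)
P7 → Lower (d²=51760285.00)
P8 → North (d²=171008045.00)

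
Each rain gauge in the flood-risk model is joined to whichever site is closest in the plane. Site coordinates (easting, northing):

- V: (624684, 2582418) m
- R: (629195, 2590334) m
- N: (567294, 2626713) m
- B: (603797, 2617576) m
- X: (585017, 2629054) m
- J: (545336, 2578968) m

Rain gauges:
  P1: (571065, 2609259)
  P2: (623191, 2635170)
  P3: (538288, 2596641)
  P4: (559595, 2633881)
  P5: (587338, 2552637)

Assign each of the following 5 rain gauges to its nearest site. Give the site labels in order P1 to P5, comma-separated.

N, B, J, N, V

P1 → N (d²=318862557.00)
P2 → B (d²=685676072.00)
P3 → J (d²=362009233.00)
P4 → N (d²=110654825.00)
P5 → V (d²=2281631677.00)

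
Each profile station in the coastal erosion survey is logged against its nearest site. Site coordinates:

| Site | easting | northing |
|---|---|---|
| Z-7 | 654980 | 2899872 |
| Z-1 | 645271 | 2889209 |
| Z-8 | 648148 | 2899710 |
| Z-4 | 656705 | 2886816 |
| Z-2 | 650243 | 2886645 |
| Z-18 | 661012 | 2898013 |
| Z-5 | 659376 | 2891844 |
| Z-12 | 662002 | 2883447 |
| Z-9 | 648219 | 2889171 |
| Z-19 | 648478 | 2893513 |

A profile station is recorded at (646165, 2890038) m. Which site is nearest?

Squared distances to each site:
Z-7: 174411781.000; Z-1: 1486477.000; Z-8: 97479873.000; Z-4: 121472884.000; Z-2: 28142533.000; Z-18: 284034034.000; Z-5: 177792157.000; Z-12: 294251850.000; Z-9: 4970605.000; Z-19: 17425594.000.
Minimum at Z-1.

Z-1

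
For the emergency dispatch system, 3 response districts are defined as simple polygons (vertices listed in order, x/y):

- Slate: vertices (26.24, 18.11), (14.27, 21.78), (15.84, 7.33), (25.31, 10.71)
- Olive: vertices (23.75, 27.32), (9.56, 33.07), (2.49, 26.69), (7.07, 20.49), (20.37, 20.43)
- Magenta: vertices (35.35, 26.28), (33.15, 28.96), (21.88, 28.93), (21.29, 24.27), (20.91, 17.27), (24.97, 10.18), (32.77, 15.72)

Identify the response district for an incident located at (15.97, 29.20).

Cast a ray rightward from (15.97, 29.20). For each polygon, the edges (by vertex number in listed order) whose endpoints lie on opposite sides of y = 29.20, where each meets that height, and whether that is right or left of the point:
Slate: no edge straddles that height → 0 crossings.
Olive: 1–2 at x≈19.110 (right), 2–3 at x≈5.271 (left) → 1 crossing.
Magenta: no edge straddles that height → 0 crossings.
Only Olive has an odd count, so the point is inside Olive.

Olive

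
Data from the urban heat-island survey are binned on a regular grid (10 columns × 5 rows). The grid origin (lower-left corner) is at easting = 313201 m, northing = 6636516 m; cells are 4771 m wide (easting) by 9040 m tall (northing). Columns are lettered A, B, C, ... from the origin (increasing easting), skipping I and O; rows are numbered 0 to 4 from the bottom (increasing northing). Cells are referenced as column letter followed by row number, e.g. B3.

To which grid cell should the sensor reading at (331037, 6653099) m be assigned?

Column index: ⌊(331037 − 313201) / 4771⌋ = ⌊3.738⌋ = 3 → column D
Row offset from origin: ⌊(6653099 − 6636516) / 9040⌋ = ⌊1.834⌋ = 1 → row 1

D1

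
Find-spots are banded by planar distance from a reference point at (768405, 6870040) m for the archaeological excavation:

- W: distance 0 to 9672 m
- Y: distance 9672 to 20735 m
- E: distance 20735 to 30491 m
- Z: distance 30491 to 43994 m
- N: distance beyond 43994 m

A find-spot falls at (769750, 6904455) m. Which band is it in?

Distance = √((769750−768405)² + (6904455−6870040)²) = √(1809025.000 + 1184392225.000) = 34441.272 m.
30491 ≤ 34441.272 < 43994 → Z.

Z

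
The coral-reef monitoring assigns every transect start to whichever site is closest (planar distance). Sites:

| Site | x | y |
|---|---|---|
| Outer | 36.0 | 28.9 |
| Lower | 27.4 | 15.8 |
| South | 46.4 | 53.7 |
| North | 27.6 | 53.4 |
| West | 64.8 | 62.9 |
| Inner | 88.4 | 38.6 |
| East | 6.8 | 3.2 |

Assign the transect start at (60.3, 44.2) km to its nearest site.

South

Squared distances to each site:
Outer: 824.580; Lower: 1888.970; South: 283.460; North: 1153.930; West: 369.940; Inner: 820.970; East: 4543.250.
Minimum at South.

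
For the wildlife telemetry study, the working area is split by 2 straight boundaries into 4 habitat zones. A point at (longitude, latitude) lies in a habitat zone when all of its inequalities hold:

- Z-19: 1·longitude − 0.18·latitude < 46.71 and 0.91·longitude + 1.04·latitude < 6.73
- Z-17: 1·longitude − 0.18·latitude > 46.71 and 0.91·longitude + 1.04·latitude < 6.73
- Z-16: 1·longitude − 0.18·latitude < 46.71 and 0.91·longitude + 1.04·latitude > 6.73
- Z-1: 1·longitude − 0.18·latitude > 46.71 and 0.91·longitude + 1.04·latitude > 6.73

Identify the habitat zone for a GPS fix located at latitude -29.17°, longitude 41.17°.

1·41.17 − 0.18·-29.17 = 46.421, which is < 46.71
0.91·41.17 + 1.04·-29.17 = 7.128, which is > 6.73
This sign pattern matches Z-16.

Z-16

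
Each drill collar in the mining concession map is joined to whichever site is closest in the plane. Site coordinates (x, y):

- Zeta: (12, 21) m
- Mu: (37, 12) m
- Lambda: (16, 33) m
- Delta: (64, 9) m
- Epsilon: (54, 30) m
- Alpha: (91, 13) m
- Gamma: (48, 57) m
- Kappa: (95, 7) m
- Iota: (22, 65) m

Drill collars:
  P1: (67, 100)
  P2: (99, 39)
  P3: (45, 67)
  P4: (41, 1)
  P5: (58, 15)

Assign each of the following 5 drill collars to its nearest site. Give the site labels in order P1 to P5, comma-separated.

Gamma, Alpha, Gamma, Mu, Delta

P1 → Gamma (d²=2210.00)
P2 → Alpha (d²=740.00)
P3 → Gamma (d²=109.00)
P4 → Mu (d²=137.00)
P5 → Delta (d²=72.00)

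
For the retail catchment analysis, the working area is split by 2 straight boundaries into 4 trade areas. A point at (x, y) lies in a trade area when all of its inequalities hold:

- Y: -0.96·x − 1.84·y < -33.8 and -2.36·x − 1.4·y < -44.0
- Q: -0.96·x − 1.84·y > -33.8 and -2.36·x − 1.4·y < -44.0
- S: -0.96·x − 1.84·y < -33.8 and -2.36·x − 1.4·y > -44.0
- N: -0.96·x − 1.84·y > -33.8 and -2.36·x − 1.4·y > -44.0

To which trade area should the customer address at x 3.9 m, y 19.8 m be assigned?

S

-0.96·3.9 − 1.84·19.8 = -40.176, which is < -33.8
-2.36·3.9 − 1.4·19.8 = -36.924, which is > -44.0
This sign pattern matches S.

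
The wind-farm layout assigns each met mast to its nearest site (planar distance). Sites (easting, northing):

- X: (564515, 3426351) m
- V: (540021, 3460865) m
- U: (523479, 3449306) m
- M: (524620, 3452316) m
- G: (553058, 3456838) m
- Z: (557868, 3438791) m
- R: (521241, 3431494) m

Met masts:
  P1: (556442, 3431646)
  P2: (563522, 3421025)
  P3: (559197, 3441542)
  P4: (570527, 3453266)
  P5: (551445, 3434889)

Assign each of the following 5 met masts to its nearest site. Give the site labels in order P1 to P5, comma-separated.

Z, X, Z, G, Z

P1 → Z (d²=53084501.00)
P2 → X (d²=29352325.00)
P3 → Z (d²=9334242.00)
P4 → G (d²=317925145.00)
P5 → Z (d²=56480533.00)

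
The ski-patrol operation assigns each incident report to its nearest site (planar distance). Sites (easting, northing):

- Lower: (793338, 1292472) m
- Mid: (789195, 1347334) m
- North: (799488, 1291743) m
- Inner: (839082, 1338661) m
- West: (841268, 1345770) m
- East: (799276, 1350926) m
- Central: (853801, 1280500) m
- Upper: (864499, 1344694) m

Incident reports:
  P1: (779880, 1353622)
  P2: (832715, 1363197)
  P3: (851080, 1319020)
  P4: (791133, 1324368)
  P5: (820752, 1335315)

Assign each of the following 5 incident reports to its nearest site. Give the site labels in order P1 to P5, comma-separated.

Mid, West, Inner, Mid, Inner

P1 → Mid (d²=126308169.00)
P2 → West (d²=376854138.00)
P3 → Inner (d²=529720885.00)
P4 → Mid (d²=531193000.00)
P5 → Inner (d²=347184616.00)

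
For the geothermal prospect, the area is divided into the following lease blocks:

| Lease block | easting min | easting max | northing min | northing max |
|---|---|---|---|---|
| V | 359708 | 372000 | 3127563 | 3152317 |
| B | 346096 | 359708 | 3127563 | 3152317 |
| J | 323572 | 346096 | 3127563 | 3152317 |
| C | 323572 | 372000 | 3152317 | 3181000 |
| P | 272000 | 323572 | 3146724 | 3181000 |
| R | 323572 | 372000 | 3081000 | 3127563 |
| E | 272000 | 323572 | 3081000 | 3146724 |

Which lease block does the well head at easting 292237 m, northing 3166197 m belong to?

The point has easting = 292237 and northing = 3166197.
Only P satisfies 272000 ≤ easting ≤ 323572 and 3146724 ≤ northing ≤ 3181000.

P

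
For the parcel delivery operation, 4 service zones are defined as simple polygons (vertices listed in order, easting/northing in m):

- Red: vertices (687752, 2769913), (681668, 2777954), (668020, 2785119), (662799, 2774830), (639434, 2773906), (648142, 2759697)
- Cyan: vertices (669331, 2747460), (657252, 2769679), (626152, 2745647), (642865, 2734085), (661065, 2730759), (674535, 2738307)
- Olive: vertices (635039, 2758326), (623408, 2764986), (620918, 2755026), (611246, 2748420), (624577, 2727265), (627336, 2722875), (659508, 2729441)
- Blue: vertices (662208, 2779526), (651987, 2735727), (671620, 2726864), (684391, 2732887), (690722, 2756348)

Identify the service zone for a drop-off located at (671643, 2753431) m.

Blue

Cast a ray rightward from (671643, 2753431). For each polygon, the edges (by vertex number in listed order) whose endpoints lie on opposite sides of northing = 2753431, where each meets that height, and whether that is right or left of the point:
Red: no edge straddles that height → 0 crossings.
Cyan: 1–2 at easting≈666085.0 (left), 2–3 at easting≈636225.3 (left) → 0 crossings.
Olive: 3–4 at easting≈618582.7 (left), 7–1 at easting≈639185.6 (left) → 0 crossings.
Blue: 1–2 at easting≈656118.4 (left), 4–5 at easting≈689934.8 (right) → 1 crossing.
Only Blue has an odd count, so the point is inside Blue.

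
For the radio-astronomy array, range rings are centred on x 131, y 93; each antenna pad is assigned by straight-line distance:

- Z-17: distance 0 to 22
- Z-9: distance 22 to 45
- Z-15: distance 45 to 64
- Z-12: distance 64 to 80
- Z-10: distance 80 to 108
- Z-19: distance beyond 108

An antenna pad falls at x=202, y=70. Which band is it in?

Z-12

Distance = √((202−131)² + (70−93)²) = √(5041.000 + 529.000) = 74.632.
64 ≤ 74.632 < 80 → Z-12.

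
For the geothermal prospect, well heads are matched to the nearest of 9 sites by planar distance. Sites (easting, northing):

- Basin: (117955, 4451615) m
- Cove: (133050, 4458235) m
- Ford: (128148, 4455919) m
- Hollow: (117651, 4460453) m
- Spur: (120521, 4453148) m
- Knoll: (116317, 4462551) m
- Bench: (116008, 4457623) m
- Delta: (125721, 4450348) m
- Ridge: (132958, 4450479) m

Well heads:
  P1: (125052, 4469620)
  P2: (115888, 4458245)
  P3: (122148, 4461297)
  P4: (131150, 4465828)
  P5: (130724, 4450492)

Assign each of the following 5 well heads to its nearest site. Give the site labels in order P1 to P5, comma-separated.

Knoll, Bench, Hollow, Cove, Ridge

P1 → Knoll (d²=126270986.00)
P2 → Bench (d²=401284.00)
P3 → Hollow (d²=20935345.00)
P4 → Cove (d²=61263649.00)
P5 → Ridge (d²=4990925.00)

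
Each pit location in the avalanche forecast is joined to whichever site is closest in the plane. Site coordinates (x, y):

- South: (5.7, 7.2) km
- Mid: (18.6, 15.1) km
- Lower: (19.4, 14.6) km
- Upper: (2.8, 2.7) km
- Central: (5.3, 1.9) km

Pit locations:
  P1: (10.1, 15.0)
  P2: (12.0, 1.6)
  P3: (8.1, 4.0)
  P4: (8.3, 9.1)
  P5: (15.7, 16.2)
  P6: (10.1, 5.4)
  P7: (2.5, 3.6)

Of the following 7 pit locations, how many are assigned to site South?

2

P1 → Mid
P2 → Central
P3 → Central
P4 → South
P5 → Mid
P6 → South
P7 → Upper
2 of the 7 go to South.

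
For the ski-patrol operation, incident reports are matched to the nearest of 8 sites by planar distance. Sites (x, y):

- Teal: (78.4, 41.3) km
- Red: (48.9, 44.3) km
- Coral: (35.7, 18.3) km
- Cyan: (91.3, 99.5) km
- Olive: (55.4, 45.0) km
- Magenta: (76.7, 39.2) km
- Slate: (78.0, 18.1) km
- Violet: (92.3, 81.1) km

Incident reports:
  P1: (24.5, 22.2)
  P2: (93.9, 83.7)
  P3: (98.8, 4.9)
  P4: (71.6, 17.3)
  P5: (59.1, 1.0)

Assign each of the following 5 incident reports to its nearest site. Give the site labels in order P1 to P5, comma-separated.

P1 → Coral (d²=140.65)
P2 → Violet (d²=9.32)
P3 → Slate (d²=606.88)
P4 → Slate (d²=41.60)
P5 → Slate (d²=649.62)

Coral, Violet, Slate, Slate, Slate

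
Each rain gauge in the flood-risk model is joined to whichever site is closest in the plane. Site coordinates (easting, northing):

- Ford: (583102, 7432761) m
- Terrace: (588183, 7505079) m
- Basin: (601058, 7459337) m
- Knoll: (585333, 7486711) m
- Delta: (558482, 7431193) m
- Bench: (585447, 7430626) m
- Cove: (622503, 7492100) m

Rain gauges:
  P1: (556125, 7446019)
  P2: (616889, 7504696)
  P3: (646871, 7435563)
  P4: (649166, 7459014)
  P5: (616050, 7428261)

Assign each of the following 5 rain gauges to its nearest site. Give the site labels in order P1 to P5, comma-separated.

Delta, Cove, Basin, Cove, Bench

P1 → Delta (d²=225365725.00)
P2 → Cove (d²=190176212.00)
P3 → Basin (d²=2664034045.00)
P4 → Cove (d²=1805598965.00)
P5 → Bench (d²=942136834.00)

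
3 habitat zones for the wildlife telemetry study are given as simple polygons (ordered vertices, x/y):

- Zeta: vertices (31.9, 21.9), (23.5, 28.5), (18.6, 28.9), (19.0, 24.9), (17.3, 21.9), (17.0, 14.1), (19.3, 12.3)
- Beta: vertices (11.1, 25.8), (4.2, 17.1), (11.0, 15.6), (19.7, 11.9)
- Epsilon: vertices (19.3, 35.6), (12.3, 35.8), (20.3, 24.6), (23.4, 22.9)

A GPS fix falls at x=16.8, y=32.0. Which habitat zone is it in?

Cast a ray rightward from (16.8, 32.0). For each polygon, the edges (by vertex number in listed order) whose endpoints lie on opposite sides of y = 32.0, where each meets that height, and whether that is right or left of the point:
Zeta: no edge straddles that height → 0 crossings.
Beta: no edge straddles that height → 0 crossings.
Epsilon: 2–3 at x≈15.01 (left), 4–1 at x≈20.46 (right) → 1 crossing.
Only Epsilon has an odd count, so the point is inside Epsilon.

Epsilon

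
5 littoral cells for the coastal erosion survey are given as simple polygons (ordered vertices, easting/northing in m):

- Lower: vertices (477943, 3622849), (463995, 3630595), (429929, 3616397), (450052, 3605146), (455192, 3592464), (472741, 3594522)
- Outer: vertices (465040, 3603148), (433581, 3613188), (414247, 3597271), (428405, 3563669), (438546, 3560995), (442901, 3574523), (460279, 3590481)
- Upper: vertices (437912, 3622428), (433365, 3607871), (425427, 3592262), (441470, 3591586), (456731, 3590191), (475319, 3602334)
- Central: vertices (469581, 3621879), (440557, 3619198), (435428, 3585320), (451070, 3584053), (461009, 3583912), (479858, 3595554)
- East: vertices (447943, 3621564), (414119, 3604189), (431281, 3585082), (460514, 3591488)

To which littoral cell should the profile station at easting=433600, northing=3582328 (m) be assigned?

Cast a ray rightward from (433600, 3582328). For each polygon, the edges (by vertex number in listed order) whose endpoints lie on opposite sides of northing = 3582328, where each meets that height, and whether that is right or left of the point:
Lower: no edge straddles that height → 0 crossings.
Outer: 3–4 at easting≈420543.1 (left), 6–7 at easting≈451400.5 (right) → 1 crossing.
Upper: no edge straddles that height → 0 crossings.
Central: no edge straddles that height → 0 crossings.
East: no edge straddles that height → 0 crossings.
Only Outer has an odd count, so the point is inside Outer.

Outer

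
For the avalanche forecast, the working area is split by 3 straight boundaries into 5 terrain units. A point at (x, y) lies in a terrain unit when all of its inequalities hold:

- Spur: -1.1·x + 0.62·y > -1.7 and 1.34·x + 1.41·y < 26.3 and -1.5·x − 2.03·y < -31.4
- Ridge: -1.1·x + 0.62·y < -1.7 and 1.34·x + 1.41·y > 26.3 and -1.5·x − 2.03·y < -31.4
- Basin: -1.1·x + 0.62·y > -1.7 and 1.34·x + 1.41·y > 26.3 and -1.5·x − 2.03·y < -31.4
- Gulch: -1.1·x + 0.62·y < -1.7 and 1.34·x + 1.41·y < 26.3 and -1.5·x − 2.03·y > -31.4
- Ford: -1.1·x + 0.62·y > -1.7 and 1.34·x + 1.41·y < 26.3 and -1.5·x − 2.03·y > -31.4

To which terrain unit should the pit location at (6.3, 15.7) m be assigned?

-1.1·6.3 + 0.62·15.7 = 2.804, which is > -1.7
1.34·6.3 + 1.41·15.7 = 30.579, which is > 26.3
-1.5·6.3 − 2.03·15.7 = -41.321, which is < -31.4
This sign pattern matches Basin.

Basin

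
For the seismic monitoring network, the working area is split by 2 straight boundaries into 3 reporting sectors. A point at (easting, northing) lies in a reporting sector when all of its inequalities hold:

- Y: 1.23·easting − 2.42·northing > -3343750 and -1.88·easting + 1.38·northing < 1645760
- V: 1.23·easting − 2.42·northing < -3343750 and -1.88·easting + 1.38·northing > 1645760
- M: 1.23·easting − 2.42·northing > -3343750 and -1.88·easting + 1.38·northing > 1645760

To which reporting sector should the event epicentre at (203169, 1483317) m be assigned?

M

1.23·203169 − 2.42·1483317 = -3339729.270, which is > -3343750
-1.88·203169 + 1.38·1483317 = 1665019.740, which is > 1645760
This sign pattern matches M.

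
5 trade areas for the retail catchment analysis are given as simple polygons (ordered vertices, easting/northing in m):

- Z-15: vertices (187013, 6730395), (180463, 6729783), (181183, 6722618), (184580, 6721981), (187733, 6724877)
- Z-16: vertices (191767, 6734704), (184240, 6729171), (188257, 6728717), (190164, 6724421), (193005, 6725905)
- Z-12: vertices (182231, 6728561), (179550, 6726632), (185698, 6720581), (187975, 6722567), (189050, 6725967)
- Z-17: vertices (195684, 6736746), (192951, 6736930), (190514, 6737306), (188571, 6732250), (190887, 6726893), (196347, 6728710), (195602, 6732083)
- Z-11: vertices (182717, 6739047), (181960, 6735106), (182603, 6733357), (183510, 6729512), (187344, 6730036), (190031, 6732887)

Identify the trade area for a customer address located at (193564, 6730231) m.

Cast a ray rightward from (193564, 6730231). For each polygon, the edges (by vertex number in listed order) whose endpoints lie on opposite sides of northing = 6730231, where each meets that height, and whether that is right or left of the point:
Z-15: 1–2 at easting≈185257.8 (left), 5–1 at easting≈187034.4 (left) → 0 crossings.
Z-16: 1–2 at easting≈185682.0 (left), 5–1 at easting≈192396.3 (left) → 0 crossings.
Z-12: no edge straddles that height → 0 crossings.
Z-17: 4–5 at easting≈189443.9 (left), 6–7 at easting≈196011.1 (right) → 1 crossing.
Z-11: 3–4 at easting≈183340.4 (left), 5–6 at easting≈187527.8 (left) → 0 crossings.
Only Z-17 has an odd count, so the point is inside Z-17.

Z-17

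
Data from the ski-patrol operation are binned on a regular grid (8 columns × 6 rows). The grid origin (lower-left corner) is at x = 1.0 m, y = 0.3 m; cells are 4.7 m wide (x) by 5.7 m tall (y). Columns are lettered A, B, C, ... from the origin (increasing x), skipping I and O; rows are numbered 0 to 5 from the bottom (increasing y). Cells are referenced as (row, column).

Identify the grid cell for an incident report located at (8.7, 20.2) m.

Column index: ⌊(8.7 − 1.0) / 4.7⌋ = ⌊1.638⌋ = 1 → column B
Row offset from origin: ⌊(20.2 − 0.3) / 5.7⌋ = ⌊3.491⌋ = 3 → row 3

(3, B)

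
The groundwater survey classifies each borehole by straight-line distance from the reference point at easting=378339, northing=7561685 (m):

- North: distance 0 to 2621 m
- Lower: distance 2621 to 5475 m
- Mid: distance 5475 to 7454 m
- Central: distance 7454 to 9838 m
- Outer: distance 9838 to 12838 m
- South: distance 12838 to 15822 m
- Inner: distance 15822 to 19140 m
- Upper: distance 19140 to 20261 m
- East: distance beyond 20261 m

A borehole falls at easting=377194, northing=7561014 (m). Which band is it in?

Distance = √((377194−378339)² + (7561014−7561685)²) = √(1311025.000 + 450241.000) = 1327.127 m.
0 ≤ 1327.127 < 2621 → North.

North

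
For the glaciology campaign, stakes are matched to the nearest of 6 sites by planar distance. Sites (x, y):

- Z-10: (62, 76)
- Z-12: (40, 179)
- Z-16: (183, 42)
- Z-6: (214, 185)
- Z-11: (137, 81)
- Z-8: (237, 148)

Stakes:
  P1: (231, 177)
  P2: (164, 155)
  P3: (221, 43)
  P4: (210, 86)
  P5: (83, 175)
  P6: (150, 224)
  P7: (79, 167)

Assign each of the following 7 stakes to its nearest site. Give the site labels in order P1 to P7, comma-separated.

P1 → Z-6 (d²=353.00)
P2 → Z-6 (d²=3400.00)
P3 → Z-16 (d²=1445.00)
P4 → Z-16 (d²=2665.00)
P5 → Z-12 (d²=1865.00)
P6 → Z-6 (d²=5617.00)
P7 → Z-12 (d²=1665.00)

Z-6, Z-6, Z-16, Z-16, Z-12, Z-6, Z-12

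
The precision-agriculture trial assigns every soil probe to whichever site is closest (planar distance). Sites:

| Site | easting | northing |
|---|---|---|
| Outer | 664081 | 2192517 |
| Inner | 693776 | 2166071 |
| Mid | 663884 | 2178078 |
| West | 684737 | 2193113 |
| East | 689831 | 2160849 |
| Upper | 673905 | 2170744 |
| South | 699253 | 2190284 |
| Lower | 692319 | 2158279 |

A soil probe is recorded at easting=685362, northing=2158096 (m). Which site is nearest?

East

Squared distances to each site:
Outer: 1637686202.000; Inner: 134396021.000; Mid: 860584808.000; West: 1226580914.000; East: 27550970.000; Upper: 291234753.000; South: 1229027225.000; Lower: 48433338.000.
Minimum at East.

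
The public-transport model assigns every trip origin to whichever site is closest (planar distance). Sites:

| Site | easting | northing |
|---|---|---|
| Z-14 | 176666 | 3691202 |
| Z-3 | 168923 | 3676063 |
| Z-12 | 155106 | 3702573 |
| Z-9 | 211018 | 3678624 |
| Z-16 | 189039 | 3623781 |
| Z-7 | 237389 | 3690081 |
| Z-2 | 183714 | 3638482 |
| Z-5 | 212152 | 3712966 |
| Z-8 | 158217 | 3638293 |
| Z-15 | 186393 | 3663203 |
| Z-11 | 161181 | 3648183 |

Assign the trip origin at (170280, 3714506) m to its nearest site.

Z-12

Squared distances to each site:
Z-14: 583857412.000; Z-3: 1479705698.000; Z-12: 372646765.000; Z-9: 2947102568.000; Z-16: 8582925706.000; Z-7: 5100198506.000; Z-2: 5960120932.000; Z-5: 1755635984.000; Z-8: 5953937338.000; Z-15: 2891626578.000; Z-11: 4481532130.000.
Minimum at Z-12.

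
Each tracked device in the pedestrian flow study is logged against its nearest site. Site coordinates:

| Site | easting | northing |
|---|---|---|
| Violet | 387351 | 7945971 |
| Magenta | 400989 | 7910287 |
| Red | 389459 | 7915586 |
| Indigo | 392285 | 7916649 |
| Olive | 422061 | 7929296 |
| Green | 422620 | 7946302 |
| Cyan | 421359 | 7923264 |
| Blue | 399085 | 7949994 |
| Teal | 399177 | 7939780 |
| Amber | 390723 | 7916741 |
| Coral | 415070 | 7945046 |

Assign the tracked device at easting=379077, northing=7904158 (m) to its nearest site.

Squared distances to each site:
Violet: 1816786045.000; Magenta: 517700385.000; Red: 238385108.000; Indigo: 330476345.000; Olive: 2479543300.000; Green: 3672109585.000; Cyan: 2152806760.000; Blue: 2501258960.000; Teal: 1672936884.000; Amber: 293961205.000; Coral: 2967324593.000.
Minimum at Red.

Red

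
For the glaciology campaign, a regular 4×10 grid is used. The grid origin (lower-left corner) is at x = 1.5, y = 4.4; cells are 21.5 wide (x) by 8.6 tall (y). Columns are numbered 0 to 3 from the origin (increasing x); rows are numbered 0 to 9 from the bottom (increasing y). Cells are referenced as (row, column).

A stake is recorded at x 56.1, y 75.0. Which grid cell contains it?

(8, 2)

Column index: ⌊(56.1 − 1.5) / 21.5⌋ = ⌊2.540⌋ = 2
Row offset from origin: ⌊(75.0 − 4.4) / 8.6⌋ = ⌊8.209⌋ = 8 → row 8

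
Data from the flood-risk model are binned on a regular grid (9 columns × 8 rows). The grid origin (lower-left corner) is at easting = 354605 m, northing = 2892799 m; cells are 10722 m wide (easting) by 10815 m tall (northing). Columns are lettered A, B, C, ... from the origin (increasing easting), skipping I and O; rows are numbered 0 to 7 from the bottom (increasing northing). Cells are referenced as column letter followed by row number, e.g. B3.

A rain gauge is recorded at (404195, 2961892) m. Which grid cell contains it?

E6

Column index: ⌊(404195 − 354605) / 10722⌋ = ⌊4.625⌋ = 4 → column E
Row offset from origin: ⌊(2961892 − 2892799) / 10815⌋ = ⌊6.389⌋ = 6 → row 6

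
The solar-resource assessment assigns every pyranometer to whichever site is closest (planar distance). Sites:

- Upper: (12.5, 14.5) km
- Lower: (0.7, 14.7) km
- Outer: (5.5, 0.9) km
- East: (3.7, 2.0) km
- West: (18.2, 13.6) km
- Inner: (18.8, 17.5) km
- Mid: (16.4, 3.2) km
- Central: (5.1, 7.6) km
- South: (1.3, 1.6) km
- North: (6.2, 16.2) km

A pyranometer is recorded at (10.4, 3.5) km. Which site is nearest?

Outer

Squared distances to each site:
Upper: 125.410; Lower: 219.530; Outer: 30.770; East: 47.140; West: 162.850; Inner: 266.560; Mid: 36.090; Central: 44.900; South: 86.420; North: 178.930.
Minimum at Outer.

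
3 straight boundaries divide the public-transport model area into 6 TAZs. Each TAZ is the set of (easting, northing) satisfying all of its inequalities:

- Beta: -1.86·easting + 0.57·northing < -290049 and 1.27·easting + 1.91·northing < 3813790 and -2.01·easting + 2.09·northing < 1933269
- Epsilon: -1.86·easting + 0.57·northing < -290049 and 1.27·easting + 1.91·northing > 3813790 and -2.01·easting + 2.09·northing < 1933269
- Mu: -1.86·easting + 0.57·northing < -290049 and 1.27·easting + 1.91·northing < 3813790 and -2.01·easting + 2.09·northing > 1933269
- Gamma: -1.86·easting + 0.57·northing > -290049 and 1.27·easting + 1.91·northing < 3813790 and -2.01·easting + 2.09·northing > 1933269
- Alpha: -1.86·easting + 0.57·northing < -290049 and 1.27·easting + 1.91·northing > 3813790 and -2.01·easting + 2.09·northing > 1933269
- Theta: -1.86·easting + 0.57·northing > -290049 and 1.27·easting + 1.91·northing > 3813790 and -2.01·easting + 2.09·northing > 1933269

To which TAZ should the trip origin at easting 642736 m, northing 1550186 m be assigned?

-1.86·642736 + 0.57·1550186 = -311882.940, which is < -290049
1.27·642736 + 1.91·1550186 = 3777129.980, which is < 3813790
-2.01·642736 + 2.09·1550186 = 1947989.380, which is > 1933269
This sign pattern matches Mu.

Mu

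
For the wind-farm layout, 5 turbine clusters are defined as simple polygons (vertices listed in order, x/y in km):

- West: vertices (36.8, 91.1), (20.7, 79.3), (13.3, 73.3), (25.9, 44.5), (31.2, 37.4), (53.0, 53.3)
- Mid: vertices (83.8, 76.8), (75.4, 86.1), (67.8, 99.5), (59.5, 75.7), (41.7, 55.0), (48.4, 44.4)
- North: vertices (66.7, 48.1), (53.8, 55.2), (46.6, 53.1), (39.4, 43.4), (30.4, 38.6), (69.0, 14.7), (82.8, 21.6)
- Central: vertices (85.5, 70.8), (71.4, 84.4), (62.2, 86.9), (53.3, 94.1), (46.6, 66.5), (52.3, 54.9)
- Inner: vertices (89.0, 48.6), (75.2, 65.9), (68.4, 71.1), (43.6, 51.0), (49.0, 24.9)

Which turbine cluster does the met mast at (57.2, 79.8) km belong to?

Central

Cast a ray rightward from (57.2, 79.8). For each polygon, the edges (by vertex number in listed order) whose endpoints lie on opposite sides of y = 79.8, where each meets that height, and whether that is right or left of the point:
West: 1–2 at x≈21.38 (left), 6–1 at x≈41.64 (left) → 0 crossings.
Mid: 1–2 at x≈81.09 (right), 3–4 at x≈60.93 (right) → 2 crossings.
North: no edge straddles that height → 0 crossings.
Central: 1–2 at x≈76.17 (right), 4–5 at x≈49.83 (left) → 1 crossing.
Inner: no edge straddles that height → 0 crossings.
Only Central has an odd count, so the point is inside Central.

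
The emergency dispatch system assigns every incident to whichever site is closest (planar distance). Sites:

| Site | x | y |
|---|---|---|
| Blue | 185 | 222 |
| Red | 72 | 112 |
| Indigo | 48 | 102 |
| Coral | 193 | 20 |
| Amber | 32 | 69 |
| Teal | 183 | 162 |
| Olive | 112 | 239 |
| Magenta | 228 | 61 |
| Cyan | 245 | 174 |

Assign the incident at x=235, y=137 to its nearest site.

Squared distances to each site:
Blue: 9725.000; Red: 27194.000; Indigo: 36194.000; Coral: 15453.000; Amber: 45833.000; Teal: 3329.000; Olive: 25533.000; Magenta: 5825.000; Cyan: 1469.000.
Minimum at Cyan.

Cyan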